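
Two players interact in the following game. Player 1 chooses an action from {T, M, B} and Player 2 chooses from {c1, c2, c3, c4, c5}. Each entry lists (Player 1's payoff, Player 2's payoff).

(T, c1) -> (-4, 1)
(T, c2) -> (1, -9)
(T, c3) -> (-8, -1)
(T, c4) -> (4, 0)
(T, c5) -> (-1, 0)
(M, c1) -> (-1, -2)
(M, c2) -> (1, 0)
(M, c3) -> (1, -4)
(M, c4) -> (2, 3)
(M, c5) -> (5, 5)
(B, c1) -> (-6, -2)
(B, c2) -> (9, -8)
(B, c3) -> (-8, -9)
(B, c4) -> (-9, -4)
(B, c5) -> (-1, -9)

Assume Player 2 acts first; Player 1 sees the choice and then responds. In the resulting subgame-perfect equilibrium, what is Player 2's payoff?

Backward induction with Player 2 moving first.
- c1: BR = M, leader payoff -2.
- c2: BR = B, leader payoff -8.
- c3: BR = M, leader payoff -4.
- c4: BR = T, leader payoff 0.
- c5: BR = M, leader payoff 5.
Among -2, -8, -4, 0, 5, the best is 5 at c5. Subgame-perfect outcome: (M, c5) with payoffs (5, 5).

5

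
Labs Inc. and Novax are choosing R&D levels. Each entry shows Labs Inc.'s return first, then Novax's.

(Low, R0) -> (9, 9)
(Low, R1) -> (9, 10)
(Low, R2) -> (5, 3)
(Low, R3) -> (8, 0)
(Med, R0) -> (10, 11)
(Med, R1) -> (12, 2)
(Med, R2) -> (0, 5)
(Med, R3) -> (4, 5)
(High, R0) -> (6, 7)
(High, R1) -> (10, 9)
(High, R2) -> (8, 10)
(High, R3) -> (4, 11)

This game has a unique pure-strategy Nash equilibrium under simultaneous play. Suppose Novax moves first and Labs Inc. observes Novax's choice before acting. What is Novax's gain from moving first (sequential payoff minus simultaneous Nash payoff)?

Solve by backward induction (Novax leads).
- R0 → Labs Inc. plays Med (best of 9, 10, 6); Novax gets 11.
- R1 → Labs Inc. plays Med (best of 9, 12, 10); Novax gets 2.
- R2 → Labs Inc. plays High (best of 5, 0, 8); Novax gets 10.
- R3 → Labs Inc. plays Low (best of 8, 4, 4); Novax gets 0.
Maximizing over 11, 2, 10, 0, Novax chooses R0. Subgame-perfect outcome: (Med, R0) with payoffs (10, 11).
Now find the simultaneous Nash equilibrium.
Labs Inc.'s best replies: R0→Med; R1→Med; R2→High; R3→Low.
Novax's best replies: Low→R1; Med→R0; High→R3.
The unique mutual best reply is (Med, R0), giving (10, 11).
Novax's commitment gain: 11 − 11 = 0.

0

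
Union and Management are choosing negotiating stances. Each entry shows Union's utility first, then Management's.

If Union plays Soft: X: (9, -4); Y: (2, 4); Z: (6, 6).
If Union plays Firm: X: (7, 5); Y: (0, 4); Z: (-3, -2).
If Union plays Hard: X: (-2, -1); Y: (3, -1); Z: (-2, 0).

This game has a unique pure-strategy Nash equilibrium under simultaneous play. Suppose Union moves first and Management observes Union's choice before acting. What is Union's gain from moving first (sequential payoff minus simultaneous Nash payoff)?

Management best-responds to each possible Union move:
- Soft: Management compares -4, 4, 6 and picks Z; Union would get 6.
- Firm: Management compares 5, 4, -2 and picks X; Union would get 7.
- Hard: Management compares -1, -1, 0 and picks Z; Union would get -2.
Maximizing over 6, 7, -2, Union chooses Firm. Subgame-perfect outcome: (Firm, X) with payoffs (7, 5).
Under simultaneous play:
Union's best replies: X→Soft; Y→Hard; Z→Soft.
Management's best replies: Soft→Z; Firm→X; Hard→Z.
The unique mutual best reply is (Soft, Z), giving (6, 6).
Union's commitment gain: 7 − 6 = 1.

1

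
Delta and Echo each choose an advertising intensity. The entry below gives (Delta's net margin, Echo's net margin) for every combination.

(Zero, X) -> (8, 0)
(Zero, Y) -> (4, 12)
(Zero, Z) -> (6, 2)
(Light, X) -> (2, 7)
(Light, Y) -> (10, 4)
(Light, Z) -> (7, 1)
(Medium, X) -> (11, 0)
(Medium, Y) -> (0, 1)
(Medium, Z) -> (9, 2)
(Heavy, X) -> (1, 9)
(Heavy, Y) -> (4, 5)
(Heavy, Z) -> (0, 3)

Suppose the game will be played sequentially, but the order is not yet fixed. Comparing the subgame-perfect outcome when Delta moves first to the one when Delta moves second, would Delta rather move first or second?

second

If Delta leads: Echo's best replies are Zero→Y, Light→X, Medium→Z, Heavy→X; Delta's induced payoffs 4, 2, 9, 1; outcome (Medium, Z), payoffs (9, 2).
If Echo leads: Delta's best replies are X→Medium, Y→Light, Z→Medium; Echo's induced payoffs 0, 4, 2; outcome (Light, Y), payoffs (10, 4).
Delta gets 9 moving first and 10 moving second, so Delta prefers to move second.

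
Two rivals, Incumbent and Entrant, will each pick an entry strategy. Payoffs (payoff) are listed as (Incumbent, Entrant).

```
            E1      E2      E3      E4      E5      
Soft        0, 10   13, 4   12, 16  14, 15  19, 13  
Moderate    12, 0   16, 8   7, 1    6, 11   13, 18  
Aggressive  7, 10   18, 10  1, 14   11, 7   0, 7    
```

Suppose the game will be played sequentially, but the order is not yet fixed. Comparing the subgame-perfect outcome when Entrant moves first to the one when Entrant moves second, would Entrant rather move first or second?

second

If Incumbent leads: Entrant's best replies are Soft→E3, Moderate→E5, Aggressive→E3; Incumbent's induced payoffs 12, 13, 1; outcome (Moderate, E5), payoffs (13, 18).
If Entrant leads: Incumbent's best replies are E1→Moderate, E2→Aggressive, E3→Soft, E4→Soft, E5→Soft; Entrant's induced payoffs 0, 10, 16, 15, 13; outcome (Soft, E3), payoffs (12, 16).
Entrant gets 16 moving first and 18 moving second, so Entrant prefers to move second.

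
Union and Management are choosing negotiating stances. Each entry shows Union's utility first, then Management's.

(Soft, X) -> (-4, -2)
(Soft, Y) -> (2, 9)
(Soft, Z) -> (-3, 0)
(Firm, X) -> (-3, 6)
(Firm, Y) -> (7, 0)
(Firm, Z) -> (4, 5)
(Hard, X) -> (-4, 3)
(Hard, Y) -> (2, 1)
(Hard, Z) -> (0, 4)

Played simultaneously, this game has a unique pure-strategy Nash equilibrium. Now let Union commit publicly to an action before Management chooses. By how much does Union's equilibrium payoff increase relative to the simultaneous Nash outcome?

5

Solve by backward induction (Union leads).
- Soft → Management plays Y (best of -2, 9, 0); Union gets 2.
- Firm → Management plays X (best of 6, 0, 5); Union gets -3.
- Hard → Management plays Z (best of 3, 1, 4); Union gets 0.
Union's induced payoffs are 2, -3, 0, so Union commits to Soft. Subgame-perfect outcome: (Soft, Y) with payoffs (2, 9).
Now find the simultaneous Nash equilibrium.
Union's best replies: X→Firm; Y→Firm; Z→Firm.
Management's best replies: Soft→Y; Firm→X; Hard→Z.
The unique mutual best reply is (Firm, X), giving (-3, 6).
Union's commitment gain: 2 − -3 = 5.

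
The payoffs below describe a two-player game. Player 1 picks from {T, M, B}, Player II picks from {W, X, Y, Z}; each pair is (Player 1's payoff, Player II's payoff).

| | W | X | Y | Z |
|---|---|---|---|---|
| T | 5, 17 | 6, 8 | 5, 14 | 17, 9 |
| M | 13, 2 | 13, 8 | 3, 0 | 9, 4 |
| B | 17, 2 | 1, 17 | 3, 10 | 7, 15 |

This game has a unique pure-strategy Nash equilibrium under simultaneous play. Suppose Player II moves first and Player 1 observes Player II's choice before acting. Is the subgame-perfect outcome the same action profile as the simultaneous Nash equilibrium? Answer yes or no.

Work backward from Player 1's decision.
- W: Player 1 compares 5, 13, 17 and picks B; Player II would get 2.
- X: Player 1 compares 6, 13, 1 and picks M; Player II would get 8.
- Y: Player 1 compares 5, 3, 3 and picks T; Player II would get 14.
- Z: Player 1 compares 17, 9, 7 and picks T; Player II would get 9.
Maximizing over 2, 8, 14, 9, Player II chooses Y. Subgame-perfect outcome: (T, Y) with payoffs (5, 14).
Under simultaneous play:
Player 1's best replies: W→B; X→M; Y→T; Z→T.
Player II's best replies: T→W; M→X; B→X.
The unique mutual best reply is (M, X), giving (13, 8).
Sequential outcome (T, Y) differs from the Nash profile (M, X).

no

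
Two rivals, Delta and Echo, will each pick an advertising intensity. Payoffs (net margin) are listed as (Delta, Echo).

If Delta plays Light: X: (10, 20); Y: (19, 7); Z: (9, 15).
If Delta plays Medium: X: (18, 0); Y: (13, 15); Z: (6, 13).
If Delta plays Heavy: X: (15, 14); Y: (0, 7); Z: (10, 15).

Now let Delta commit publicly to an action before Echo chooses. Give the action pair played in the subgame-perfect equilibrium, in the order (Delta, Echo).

(Medium, Y)

Work backward from Echo's decision.
- Light → Echo plays X (best of 20, 7, 15); Delta gets 10.
- Medium → Echo plays Y (best of 0, 15, 13); Delta gets 13.
- Heavy → Echo plays Z (best of 14, 7, 15); Delta gets 10.
Maximizing over 10, 13, 10, Delta chooses Medium. Subgame-perfect outcome: (Medium, Y) with payoffs (13, 15).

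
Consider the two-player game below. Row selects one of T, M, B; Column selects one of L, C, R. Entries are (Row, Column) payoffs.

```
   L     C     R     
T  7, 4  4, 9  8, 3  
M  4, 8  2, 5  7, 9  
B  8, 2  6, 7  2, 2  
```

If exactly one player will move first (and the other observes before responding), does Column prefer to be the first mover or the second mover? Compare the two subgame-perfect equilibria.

If Row leads: Column's best replies are T→C, M→R, B→C; Row's induced payoffs 4, 7, 6; outcome (M, R), payoffs (7, 9).
If Column leads: Row's best replies are L→B, C→B, R→T; Column's induced payoffs 2, 7, 3; outcome (B, C), payoffs (6, 7).
Column gets 7 moving first and 9 moving second, so Column prefers to move second.

second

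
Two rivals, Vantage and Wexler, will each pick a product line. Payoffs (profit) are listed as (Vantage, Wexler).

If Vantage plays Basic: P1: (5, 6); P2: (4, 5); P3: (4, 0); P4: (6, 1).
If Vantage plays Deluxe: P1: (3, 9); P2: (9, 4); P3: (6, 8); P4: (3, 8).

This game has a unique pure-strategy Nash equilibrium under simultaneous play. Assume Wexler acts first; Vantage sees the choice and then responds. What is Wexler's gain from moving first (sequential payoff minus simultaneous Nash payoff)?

Solve by backward induction (Wexler leads).
- P1 → Vantage plays Basic (best of 5, 3); Wexler gets 6.
- P2 → Vantage plays Deluxe (best of 4, 9); Wexler gets 4.
- P3 → Vantage plays Deluxe (best of 4, 6); Wexler gets 8.
- P4 → Vantage plays Basic (best of 6, 3); Wexler gets 1.
Maximizing over 6, 4, 8, 1, Wexler chooses P3. Subgame-perfect outcome: (Deluxe, P3) with payoffs (6, 8).
Now find the simultaneous Nash equilibrium.
Vantage's best replies: P1→Basic; P2→Deluxe; P3→Deluxe; P4→Basic.
Wexler's best replies: Basic→P1; Deluxe→P1.
The unique mutual best reply is (Basic, P1), giving (5, 6).
Wexler's commitment gain: 8 − 6 = 2.

2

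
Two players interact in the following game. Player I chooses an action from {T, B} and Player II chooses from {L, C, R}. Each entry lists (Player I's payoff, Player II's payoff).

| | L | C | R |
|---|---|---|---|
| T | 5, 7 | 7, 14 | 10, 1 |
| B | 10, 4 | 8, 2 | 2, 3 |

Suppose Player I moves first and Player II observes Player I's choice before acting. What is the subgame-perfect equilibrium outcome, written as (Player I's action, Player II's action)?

Backward induction with Player I moving first.
- T: Player II compares 7, 14, 1 and picks C; Player I would get 7.
- B: Player II compares 4, 2, 3 and picks L; Player I would get 10.
Maximizing over 7, 10, Player I chooses B. Subgame-perfect outcome: (B, L) with payoffs (10, 4).

(B, L)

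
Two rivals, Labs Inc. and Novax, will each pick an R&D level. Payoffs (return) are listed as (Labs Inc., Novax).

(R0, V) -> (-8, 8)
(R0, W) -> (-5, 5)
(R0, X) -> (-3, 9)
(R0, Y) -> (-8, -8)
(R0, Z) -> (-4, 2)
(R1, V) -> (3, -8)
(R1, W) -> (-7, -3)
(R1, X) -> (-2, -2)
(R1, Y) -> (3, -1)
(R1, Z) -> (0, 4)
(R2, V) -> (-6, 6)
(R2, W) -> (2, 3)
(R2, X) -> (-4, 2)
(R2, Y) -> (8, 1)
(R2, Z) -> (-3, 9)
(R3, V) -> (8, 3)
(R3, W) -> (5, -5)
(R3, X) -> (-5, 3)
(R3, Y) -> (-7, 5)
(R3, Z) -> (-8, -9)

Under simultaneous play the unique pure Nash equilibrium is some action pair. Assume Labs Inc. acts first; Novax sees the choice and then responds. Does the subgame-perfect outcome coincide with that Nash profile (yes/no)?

Solve by backward induction (Labs Inc. leads).
- R0: Novax compares 8, 5, 9, -8, 2 and picks X; Labs Inc. would get -3.
- R1: Novax compares -8, -3, -2, -1, 4 and picks Z; Labs Inc. would get 0.
- R2: Novax compares 6, 3, 2, 1, 9 and picks Z; Labs Inc. would get -3.
- R3: Novax compares 3, -5, 3, 5, -9 and picks Y; Labs Inc. would get -7.
Maximizing over -3, 0, -3, -7, Labs Inc. chooses R1. Subgame-perfect outcome: (R1, Z) with payoffs (0, 4).
Now find the simultaneous Nash equilibrium.
Labs Inc.'s best replies: V→R3; W→R3; X→R1; Y→R2; Z→R1.
Novax's best replies: R0→X; R1→Z; R2→Z; R3→Y.
Only (R1, Z) has each player best-responding; Nash payoffs (0, 4).
Sequential outcome (R1, Z) coincides with the Nash profile (R1, Z).

yes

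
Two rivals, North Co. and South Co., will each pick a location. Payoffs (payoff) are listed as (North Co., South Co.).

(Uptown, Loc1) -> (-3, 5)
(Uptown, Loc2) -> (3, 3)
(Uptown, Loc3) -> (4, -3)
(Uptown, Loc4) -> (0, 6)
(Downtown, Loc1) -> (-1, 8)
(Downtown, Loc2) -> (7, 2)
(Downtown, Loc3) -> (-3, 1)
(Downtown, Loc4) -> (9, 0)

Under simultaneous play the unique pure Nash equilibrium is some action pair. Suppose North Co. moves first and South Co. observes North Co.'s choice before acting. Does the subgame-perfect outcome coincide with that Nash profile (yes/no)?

no

Backward induction with North Co. moving first.
- Uptown: BR = Loc4, leader payoff 0.
- Downtown: BR = Loc1, leader payoff -1.
North Co.'s induced payoffs are 0, -1, so North Co. commits to Uptown. Subgame-perfect outcome: (Uptown, Loc4) with payoffs (0, 6).
Under simultaneous play:
North Co.'s best replies: Loc1→Downtown; Loc2→Downtown; Loc3→Uptown; Loc4→Downtown.
South Co.'s best replies: Uptown→Loc4; Downtown→Loc1.
Only (Downtown, Loc1) has each player best-responding; Nash payoffs (-1, 8).
Sequential outcome (Uptown, Loc4) differs from the Nash profile (Downtown, Loc1).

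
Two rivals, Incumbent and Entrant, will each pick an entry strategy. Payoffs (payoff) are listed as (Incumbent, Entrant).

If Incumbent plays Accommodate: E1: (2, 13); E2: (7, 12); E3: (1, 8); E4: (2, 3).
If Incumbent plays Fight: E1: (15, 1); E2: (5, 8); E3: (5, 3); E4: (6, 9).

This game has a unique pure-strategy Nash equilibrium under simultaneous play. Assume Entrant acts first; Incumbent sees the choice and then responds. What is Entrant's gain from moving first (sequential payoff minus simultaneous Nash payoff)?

3

Solve by backward induction (Entrant leads).
- E1: Incumbent compares 2, 15 and picks Fight; Entrant would get 1.
- E2: Incumbent compares 7, 5 and picks Accommodate; Entrant would get 12.
- E3: Incumbent compares 1, 5 and picks Fight; Entrant would get 3.
- E4: Incumbent compares 2, 6 and picks Fight; Entrant would get 9.
Maximizing over 1, 12, 3, 9, Entrant chooses E2. Subgame-perfect outcome: (Accommodate, E2) with payoffs (7, 12).
Now find the simultaneous Nash equilibrium.
Incumbent's best replies: E1→Fight; E2→Accommodate; E3→Fight; E4→Fight.
Entrant's best replies: Accommodate→E1; Fight→E4.
Only (Fight, E4) has each player best-responding; Nash payoffs (6, 9).
Entrant's commitment gain: 12 − 9 = 3.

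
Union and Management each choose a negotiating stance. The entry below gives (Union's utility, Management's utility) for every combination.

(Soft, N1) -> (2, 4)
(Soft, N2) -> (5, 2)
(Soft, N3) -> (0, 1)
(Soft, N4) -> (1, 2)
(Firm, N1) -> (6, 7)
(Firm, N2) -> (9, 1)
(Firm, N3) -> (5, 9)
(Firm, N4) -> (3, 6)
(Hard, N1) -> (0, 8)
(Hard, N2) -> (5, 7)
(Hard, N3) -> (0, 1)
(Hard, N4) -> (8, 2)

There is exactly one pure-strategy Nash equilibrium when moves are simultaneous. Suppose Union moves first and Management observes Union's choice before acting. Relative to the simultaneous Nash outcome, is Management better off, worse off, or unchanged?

unchanged

Work backward from Management's decision.
- Soft: Management compares 4, 2, 1, 2 and picks N1; Union would get 2.
- Firm: Management compares 7, 1, 9, 6 and picks N3; Union would get 5.
- Hard: Management compares 8, 7, 1, 2 and picks N1; Union would get 0.
Maximizing over 2, 5, 0, Union chooses Firm. Subgame-perfect outcome: (Firm, N3) with payoffs (5, 9).
Now find the simultaneous Nash equilibrium.
Union's best replies: N1→Firm; N2→Firm; N3→Firm; N4→Hard.
Management's best replies: Soft→N1; Firm→N3; Hard→N1.
Only (Firm, N3) has each player best-responding; Nash payoffs (5, 9).
Management earns 9 sequentially versus 9 at the Nash outcome: unchanged.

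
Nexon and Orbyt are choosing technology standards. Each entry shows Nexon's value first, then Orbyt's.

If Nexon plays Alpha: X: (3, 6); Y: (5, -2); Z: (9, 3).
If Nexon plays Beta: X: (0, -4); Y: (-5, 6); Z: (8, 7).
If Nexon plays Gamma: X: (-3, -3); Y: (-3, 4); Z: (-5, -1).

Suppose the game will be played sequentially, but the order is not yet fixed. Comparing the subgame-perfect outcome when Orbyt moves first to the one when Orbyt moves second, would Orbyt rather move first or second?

second

If Nexon leads: Orbyt's best replies are Alpha→X, Beta→Z, Gamma→Y; Nexon's induced payoffs 3, 8, -3; outcome (Beta, Z), payoffs (8, 7).
If Orbyt leads: Nexon's best replies are X→Alpha, Y→Alpha, Z→Alpha; Orbyt's induced payoffs 6, -2, 3; outcome (Alpha, X), payoffs (3, 6).
Orbyt gets 6 moving first and 7 moving second, so Orbyt prefers to move second.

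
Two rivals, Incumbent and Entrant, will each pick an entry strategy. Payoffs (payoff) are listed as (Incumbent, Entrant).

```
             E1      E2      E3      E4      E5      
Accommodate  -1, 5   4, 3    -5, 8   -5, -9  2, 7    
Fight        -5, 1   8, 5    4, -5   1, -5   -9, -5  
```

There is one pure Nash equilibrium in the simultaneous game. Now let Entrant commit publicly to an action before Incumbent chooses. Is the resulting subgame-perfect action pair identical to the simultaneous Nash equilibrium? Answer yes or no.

Incumbent best-responds to each possible Entrant move:
- E1: BR = Accommodate, leader payoff 5.
- E2: BR = Fight, leader payoff 5.
- E3: BR = Fight, leader payoff -5.
- E4: BR = Fight, leader payoff -5.
- E5: BR = Accommodate, leader payoff 7.
Maximizing over 5, 5, -5, -5, 7, Entrant chooses E5. Subgame-perfect outcome: (Accommodate, E5) with payoffs (2, 7).
Under simultaneous play:
Incumbent's best replies: E1→Accommodate; E2→Fight; E3→Fight; E4→Fight; E5→Accommodate.
Entrant's best replies: Accommodate→E3; Fight→E2.
Only (Fight, E2) has each player best-responding; Nash payoffs (8, 5).
Sequential outcome (Accommodate, E5) differs from the Nash profile (Fight, E2).

no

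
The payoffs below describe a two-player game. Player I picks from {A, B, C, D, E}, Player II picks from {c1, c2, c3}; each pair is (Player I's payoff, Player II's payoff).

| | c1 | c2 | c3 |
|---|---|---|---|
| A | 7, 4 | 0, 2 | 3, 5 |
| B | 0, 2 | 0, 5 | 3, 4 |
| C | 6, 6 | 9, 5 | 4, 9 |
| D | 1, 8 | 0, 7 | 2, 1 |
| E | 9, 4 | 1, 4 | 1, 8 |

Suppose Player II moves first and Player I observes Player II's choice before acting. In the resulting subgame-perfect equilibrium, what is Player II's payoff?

9

Solve by backward induction (Player II leads).
- c1 → Player I plays E (best of 7, 0, 6, 1, 9); Player II gets 4.
- c2 → Player I plays C (best of 0, 0, 9, 0, 1); Player II gets 5.
- c3 → Player I plays C (best of 3, 3, 4, 2, 1); Player II gets 9.
Player II's induced payoffs are 4, 5, 9, so Player II commits to c3. Subgame-perfect outcome: (C, c3) with payoffs (4, 9).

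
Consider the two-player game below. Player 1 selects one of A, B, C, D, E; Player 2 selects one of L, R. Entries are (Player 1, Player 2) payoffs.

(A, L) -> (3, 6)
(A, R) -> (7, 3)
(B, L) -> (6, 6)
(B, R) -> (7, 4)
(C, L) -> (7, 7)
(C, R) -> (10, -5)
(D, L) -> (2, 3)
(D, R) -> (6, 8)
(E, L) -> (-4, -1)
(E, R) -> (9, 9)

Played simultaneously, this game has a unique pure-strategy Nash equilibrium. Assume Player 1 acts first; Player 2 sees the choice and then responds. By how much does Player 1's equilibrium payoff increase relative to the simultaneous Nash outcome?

2

Work backward from Player 2's decision.
- A: Player 2 compares 6, 3 and picks L; Player 1 would get 3.
- B: Player 2 compares 6, 4 and picks L; Player 1 would get 6.
- C: Player 2 compares 7, -5 and picks L; Player 1 would get 7.
- D: Player 2 compares 3, 8 and picks R; Player 1 would get 6.
- E: Player 2 compares -1, 9 and picks R; Player 1 would get 9.
Player 1's induced payoffs are 3, 6, 7, 6, 9, so Player 1 commits to E. Subgame-perfect outcome: (E, R) with payoffs (9, 9).
Now find the simultaneous Nash equilibrium.
Player 1's best replies: L→C; R→C.
Player 2's best replies: A→L; B→L; C→L; D→R; E→R.
Only (C, L) has each player best-responding; Nash payoffs (7, 7).
Player 1's commitment gain: 9 − 7 = 2.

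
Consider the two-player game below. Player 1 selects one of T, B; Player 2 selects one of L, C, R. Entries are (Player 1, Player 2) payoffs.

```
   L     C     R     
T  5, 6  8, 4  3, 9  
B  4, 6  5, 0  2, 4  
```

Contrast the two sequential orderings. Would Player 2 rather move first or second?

If Player 1 leads: Player 2's best replies are T→R, B→L; Player 1's induced payoffs 3, 4; outcome (B, L), payoffs (4, 6).
If Player 2 leads: Player 1's best replies are L→T, C→T, R→T; Player 2's induced payoffs 6, 4, 9; outcome (T, R), payoffs (3, 9).
Player 2 gets 9 moving first and 6 moving second, so Player 2 prefers to move first.

first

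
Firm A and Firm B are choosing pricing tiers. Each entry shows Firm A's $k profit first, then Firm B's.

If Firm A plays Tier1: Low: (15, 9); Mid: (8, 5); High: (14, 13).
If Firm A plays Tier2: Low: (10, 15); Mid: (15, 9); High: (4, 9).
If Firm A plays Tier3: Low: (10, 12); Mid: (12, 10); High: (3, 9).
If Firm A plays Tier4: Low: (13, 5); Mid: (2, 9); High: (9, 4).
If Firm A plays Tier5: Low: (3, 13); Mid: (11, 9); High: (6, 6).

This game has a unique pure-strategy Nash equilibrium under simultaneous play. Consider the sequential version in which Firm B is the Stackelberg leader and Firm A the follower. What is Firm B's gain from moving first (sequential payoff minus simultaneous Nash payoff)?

0

Firm A best-responds to each possible Firm B move:
- Low: Firm A compares 15, 10, 10, 13, 3 and picks Tier1; Firm B would get 9.
- Mid: Firm A compares 8, 15, 12, 2, 11 and picks Tier2; Firm B would get 9.
- High: Firm A compares 14, 4, 3, 9, 6 and picks Tier1; Firm B would get 13.
Among 9, 9, 13, the best is 13 at High. Subgame-perfect outcome: (Tier1, High) with payoffs (14, 13).
Under simultaneous play:
Firm A's best replies: Low→Tier1; Mid→Tier2; High→Tier1.
Firm B's best replies: Tier1→High; Tier2→Low; Tier3→Low; Tier4→Mid; Tier5→Low.
Only (Tier1, High) has each player best-responding; Nash payoffs (14, 13).
Firm B's commitment gain: 13 − 13 = 0.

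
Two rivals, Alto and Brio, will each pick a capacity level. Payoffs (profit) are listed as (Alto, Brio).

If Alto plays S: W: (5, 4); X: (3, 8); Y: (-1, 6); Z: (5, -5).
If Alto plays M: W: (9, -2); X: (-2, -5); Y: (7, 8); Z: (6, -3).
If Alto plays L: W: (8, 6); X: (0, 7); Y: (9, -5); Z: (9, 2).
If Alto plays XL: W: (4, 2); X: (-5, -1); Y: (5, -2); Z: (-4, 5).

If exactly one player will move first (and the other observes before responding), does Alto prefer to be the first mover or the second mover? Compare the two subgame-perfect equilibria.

If Alto leads: Brio's best replies are S→X, M→Y, L→X, XL→Z; Alto's induced payoffs 3, 7, 0, -4; outcome (M, Y), payoffs (7, 8).
If Brio leads: Alto's best replies are W→M, X→S, Y→L, Z→L; Brio's induced payoffs -2, 8, -5, 2; outcome (S, X), payoffs (3, 8).
Alto gets 7 moving first and 3 moving second, so Alto prefers to move first.

first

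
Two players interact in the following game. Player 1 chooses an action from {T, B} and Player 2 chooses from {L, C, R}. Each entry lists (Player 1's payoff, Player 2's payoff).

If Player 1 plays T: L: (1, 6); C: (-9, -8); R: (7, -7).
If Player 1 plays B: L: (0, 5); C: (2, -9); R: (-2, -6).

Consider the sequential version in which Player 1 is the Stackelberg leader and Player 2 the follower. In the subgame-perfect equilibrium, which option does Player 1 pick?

T

Solve by backward induction (Player 1 leads).
- T: BR = L, leader payoff 1.
- B: BR = L, leader payoff 0.
Maximizing over 1, 0, Player 1 chooses T. Subgame-perfect outcome: (T, L) with payoffs (1, 6).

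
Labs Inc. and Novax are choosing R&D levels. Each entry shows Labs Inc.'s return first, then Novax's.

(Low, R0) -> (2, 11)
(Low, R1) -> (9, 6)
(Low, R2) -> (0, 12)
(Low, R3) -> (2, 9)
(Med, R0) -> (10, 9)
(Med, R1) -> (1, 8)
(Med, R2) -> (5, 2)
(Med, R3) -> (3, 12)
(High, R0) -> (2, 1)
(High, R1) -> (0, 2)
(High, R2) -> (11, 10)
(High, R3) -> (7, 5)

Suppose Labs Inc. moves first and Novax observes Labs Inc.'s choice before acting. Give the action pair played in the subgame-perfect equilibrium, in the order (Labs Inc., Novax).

Work backward from Novax's decision.
- Low: BR = R2, leader payoff 0.
- Med: BR = R3, leader payoff 3.
- High: BR = R2, leader payoff 11.
Among 0, 3, 11, the best is 11 at High. Subgame-perfect outcome: (High, R2) with payoffs (11, 10).

(High, R2)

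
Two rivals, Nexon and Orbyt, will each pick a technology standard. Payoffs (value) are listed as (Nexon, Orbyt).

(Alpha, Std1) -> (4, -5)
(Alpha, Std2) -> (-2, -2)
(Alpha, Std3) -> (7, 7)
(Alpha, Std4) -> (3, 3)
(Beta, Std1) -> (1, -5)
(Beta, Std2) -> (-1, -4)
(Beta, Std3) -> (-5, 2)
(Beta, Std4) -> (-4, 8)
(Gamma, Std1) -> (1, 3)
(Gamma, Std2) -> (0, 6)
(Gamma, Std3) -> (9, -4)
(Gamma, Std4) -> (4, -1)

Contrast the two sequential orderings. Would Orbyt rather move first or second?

second

If Nexon leads: Orbyt's best replies are Alpha→Std3, Beta→Std4, Gamma→Std2; Nexon's induced payoffs 7, -4, 0; outcome (Alpha, Std3), payoffs (7, 7).
If Orbyt leads: Nexon's best replies are Std1→Alpha, Std2→Gamma, Std3→Gamma, Std4→Gamma; Orbyt's induced payoffs -5, 6, -4, -1; outcome (Gamma, Std2), payoffs (0, 6).
Orbyt gets 6 moving first and 7 moving second, so Orbyt prefers to move second.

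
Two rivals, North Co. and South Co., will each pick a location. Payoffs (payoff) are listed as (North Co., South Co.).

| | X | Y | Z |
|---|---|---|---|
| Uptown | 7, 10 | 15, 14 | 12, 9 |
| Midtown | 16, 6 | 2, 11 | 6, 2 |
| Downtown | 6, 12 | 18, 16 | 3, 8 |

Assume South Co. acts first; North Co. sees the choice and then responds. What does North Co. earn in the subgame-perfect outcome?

Work backward from North Co.'s decision.
- X → North Co. plays Midtown (best of 7, 16, 6); South Co. gets 6.
- Y → North Co. plays Downtown (best of 15, 2, 18); South Co. gets 16.
- Z → North Co. plays Uptown (best of 12, 6, 3); South Co. gets 9.
Maximizing over 6, 16, 9, South Co. chooses Y. Subgame-perfect outcome: (Downtown, Y) with payoffs (18, 16).

18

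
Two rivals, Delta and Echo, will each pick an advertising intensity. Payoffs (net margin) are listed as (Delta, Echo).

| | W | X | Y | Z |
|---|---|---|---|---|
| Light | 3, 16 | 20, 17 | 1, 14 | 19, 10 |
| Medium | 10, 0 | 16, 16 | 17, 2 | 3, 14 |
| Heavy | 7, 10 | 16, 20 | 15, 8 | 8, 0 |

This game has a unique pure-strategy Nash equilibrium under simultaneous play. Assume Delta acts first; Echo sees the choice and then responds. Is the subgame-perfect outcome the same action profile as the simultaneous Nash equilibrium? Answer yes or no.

yes

Backward induction with Delta moving first.
- Light: BR = X, leader payoff 20.
- Medium: BR = X, leader payoff 16.
- Heavy: BR = X, leader payoff 16.
Among 20, 16, 16, the best is 20 at Light. Subgame-perfect outcome: (Light, X) with payoffs (20, 17).
Under simultaneous play:
Delta's best replies: W→Medium; X→Light; Y→Medium; Z→Light.
Echo's best replies: Light→X; Medium→X; Heavy→X.
Only (Light, X) has each player best-responding; Nash payoffs (20, 17).
Sequential outcome (Light, X) coincides with the Nash profile (Light, X).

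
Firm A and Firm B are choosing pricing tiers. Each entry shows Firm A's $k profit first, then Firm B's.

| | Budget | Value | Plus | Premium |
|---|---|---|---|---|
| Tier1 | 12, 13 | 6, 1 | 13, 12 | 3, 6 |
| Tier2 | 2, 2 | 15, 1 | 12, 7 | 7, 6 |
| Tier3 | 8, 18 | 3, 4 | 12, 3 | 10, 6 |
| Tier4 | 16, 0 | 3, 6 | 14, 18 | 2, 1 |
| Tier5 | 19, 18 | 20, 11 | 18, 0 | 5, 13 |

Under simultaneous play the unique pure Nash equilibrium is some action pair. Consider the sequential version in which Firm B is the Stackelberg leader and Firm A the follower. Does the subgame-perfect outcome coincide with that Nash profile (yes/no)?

Firm A best-responds to each possible Firm B move:
- Budget: BR = Tier5, leader payoff 18.
- Value: BR = Tier5, leader payoff 11.
- Plus: BR = Tier5, leader payoff 0.
- Premium: BR = Tier3, leader payoff 6.
Among 18, 11, 0, 6, the best is 18 at Budget. Subgame-perfect outcome: (Tier5, Budget) with payoffs (19, 18).
Now find the simultaneous Nash equilibrium.
Firm A's best replies: Budget→Tier5; Value→Tier5; Plus→Tier5; Premium→Tier3.
Firm B's best replies: Tier1→Budget; Tier2→Plus; Tier3→Budget; Tier4→Plus; Tier5→Budget.
The unique mutual best reply is (Tier5, Budget), giving (19, 18).
Sequential outcome (Tier5, Budget) coincides with the Nash profile (Tier5, Budget).

yes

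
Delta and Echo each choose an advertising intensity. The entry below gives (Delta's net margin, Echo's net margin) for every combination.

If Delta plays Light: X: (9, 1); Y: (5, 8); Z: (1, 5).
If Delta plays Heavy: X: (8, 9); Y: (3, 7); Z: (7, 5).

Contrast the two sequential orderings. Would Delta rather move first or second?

If Delta leads: Echo's best replies are Light→Y, Heavy→X; Delta's induced payoffs 5, 8; outcome (Heavy, X), payoffs (8, 9).
If Echo leads: Delta's best replies are X→Light, Y→Light, Z→Heavy; Echo's induced payoffs 1, 8, 5; outcome (Light, Y), payoffs (5, 8).
Delta gets 8 moving first and 5 moving second, so Delta prefers to move first.

first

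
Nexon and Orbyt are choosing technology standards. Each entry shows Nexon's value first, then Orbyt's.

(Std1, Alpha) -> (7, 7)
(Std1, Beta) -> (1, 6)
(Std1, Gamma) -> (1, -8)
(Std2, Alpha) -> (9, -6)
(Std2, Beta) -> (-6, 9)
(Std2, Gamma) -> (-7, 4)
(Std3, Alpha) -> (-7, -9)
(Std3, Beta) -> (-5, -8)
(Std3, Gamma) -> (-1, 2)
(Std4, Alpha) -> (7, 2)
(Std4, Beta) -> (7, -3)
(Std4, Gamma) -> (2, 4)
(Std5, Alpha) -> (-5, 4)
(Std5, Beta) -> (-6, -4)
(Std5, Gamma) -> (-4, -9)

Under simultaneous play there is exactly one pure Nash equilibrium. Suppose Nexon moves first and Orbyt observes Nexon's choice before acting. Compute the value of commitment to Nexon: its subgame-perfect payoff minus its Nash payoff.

Orbyt best-responds to each possible Nexon move:
- Std1: Orbyt compares 7, 6, -8 and picks Alpha; Nexon would get 7.
- Std2: Orbyt compares -6, 9, 4 and picks Beta; Nexon would get -6.
- Std3: Orbyt compares -9, -8, 2 and picks Gamma; Nexon would get -1.
- Std4: Orbyt compares 2, -3, 4 and picks Gamma; Nexon would get 2.
- Std5: Orbyt compares 4, -4, -9 and picks Alpha; Nexon would get -5.
Maximizing over 7, -6, -1, 2, -5, Nexon chooses Std1. Subgame-perfect outcome: (Std1, Alpha) with payoffs (7, 7).
Now find the simultaneous Nash equilibrium.
Nexon's best replies: Alpha→Std2; Beta→Std4; Gamma→Std4.
Orbyt's best replies: Std1→Alpha; Std2→Beta; Std3→Gamma; Std4→Gamma; Std5→Alpha.
The unique mutual best reply is (Std4, Gamma), giving (2, 4).
Nexon's commitment gain: 7 − 2 = 5.

5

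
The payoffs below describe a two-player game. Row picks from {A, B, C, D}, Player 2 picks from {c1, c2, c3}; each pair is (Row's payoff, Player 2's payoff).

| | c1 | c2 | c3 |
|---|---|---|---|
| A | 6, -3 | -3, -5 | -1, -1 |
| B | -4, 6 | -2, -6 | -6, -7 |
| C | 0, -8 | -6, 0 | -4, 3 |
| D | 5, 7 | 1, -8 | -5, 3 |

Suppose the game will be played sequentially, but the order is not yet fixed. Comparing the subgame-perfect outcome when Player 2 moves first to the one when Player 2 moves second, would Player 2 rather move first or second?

If Row leads: Player 2's best replies are A→c3, B→c1, C→c3, D→c1; Row's induced payoffs -1, -4, -4, 5; outcome (D, c1), payoffs (5, 7).
If Player 2 leads: Row's best replies are c1→A, c2→D, c3→A; Player 2's induced payoffs -3, -8, -1; outcome (A, c3), payoffs (-1, -1).
Player 2 gets -1 moving first and 7 moving second, so Player 2 prefers to move second.

second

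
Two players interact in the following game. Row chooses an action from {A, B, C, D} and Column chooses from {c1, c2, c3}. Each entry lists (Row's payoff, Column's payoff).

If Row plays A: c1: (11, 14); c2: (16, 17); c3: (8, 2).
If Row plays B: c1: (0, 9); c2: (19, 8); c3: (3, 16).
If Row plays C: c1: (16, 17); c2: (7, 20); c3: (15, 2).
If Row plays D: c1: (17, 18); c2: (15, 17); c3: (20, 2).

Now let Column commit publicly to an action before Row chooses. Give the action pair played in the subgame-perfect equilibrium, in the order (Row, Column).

Work backward from Row's decision.
- c1: Row compares 11, 0, 16, 17 and picks D; Column would get 18.
- c2: Row compares 16, 19, 7, 15 and picks B; Column would get 8.
- c3: Row compares 8, 3, 15, 20 and picks D; Column would get 2.
Column's induced payoffs are 18, 8, 2, so Column commits to c1. Subgame-perfect outcome: (D, c1) with payoffs (17, 18).

(D, c1)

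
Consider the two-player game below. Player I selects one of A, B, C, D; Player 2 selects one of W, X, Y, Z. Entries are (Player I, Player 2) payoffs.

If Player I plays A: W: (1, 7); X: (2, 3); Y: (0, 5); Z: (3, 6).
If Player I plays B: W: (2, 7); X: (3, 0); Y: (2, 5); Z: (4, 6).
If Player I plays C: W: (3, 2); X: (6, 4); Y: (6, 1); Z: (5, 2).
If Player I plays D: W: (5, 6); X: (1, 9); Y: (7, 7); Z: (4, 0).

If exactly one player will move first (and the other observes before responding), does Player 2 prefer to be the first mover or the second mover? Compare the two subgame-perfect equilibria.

If Player I leads: Player 2's best replies are A→W, B→W, C→X, D→X; Player I's induced payoffs 1, 2, 6, 1; outcome (C, X), payoffs (6, 4).
If Player 2 leads: Player I's best replies are W→D, X→C, Y→D, Z→C; Player 2's induced payoffs 6, 4, 7, 2; outcome (D, Y), payoffs (7, 7).
Player 2 gets 7 moving first and 4 moving second, so Player 2 prefers to move first.

first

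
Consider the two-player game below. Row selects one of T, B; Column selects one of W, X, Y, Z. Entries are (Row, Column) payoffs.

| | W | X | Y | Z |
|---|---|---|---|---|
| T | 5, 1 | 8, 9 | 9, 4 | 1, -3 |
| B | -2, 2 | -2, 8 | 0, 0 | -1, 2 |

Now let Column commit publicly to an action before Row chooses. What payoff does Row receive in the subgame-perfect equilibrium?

8

Row best-responds to each possible Column move:
- W: Row compares 5, -2 and picks T; Column would get 1.
- X: Row compares 8, -2 and picks T; Column would get 9.
- Y: Row compares 9, 0 and picks T; Column would get 4.
- Z: Row compares 1, -1 and picks T; Column would get -3.
Maximizing over 1, 9, 4, -3, Column chooses X. Subgame-perfect outcome: (T, X) with payoffs (8, 9).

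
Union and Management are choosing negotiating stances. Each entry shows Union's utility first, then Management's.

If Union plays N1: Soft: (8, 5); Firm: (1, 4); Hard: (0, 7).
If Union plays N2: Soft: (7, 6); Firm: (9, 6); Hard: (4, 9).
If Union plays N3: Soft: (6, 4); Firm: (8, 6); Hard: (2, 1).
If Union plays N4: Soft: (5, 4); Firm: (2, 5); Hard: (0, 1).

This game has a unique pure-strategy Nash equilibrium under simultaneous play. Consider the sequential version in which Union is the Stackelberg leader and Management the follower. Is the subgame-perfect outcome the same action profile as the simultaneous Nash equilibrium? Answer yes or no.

Backward induction with Union moving first.
- N1 → Management plays Hard (best of 5, 4, 7); Union gets 0.
- N2 → Management plays Hard (best of 6, 6, 9); Union gets 4.
- N3 → Management plays Firm (best of 4, 6, 1); Union gets 8.
- N4 → Management plays Firm (best of 4, 5, 1); Union gets 2.
Union's induced payoffs are 0, 4, 8, 2, so Union commits to N3. Subgame-perfect outcome: (N3, Firm) with payoffs (8, 6).
Under simultaneous play:
Union's best replies: Soft→N1; Firm→N2; Hard→N2.
Management's best replies: N1→Hard; N2→Hard; N3→Firm; N4→Firm.
Only (N2, Hard) has each player best-responding; Nash payoffs (4, 9).
Sequential outcome (N3, Firm) differs from the Nash profile (N2, Hard).

no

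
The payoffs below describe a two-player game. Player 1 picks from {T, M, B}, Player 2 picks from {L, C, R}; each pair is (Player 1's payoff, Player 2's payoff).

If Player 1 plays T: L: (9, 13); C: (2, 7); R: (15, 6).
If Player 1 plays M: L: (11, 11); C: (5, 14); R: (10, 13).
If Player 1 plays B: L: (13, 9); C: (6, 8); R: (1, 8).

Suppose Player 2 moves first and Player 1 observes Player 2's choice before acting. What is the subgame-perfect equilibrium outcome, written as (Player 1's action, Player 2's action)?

(B, L)

Player 1 best-responds to each possible Player 2 move:
- L: Player 1 compares 9, 11, 13 and picks B; Player 2 would get 9.
- C: Player 1 compares 2, 5, 6 and picks B; Player 2 would get 8.
- R: Player 1 compares 15, 10, 1 and picks T; Player 2 would get 6.
Among 9, 8, 6, the best is 9 at L. Subgame-perfect outcome: (B, L) with payoffs (13, 9).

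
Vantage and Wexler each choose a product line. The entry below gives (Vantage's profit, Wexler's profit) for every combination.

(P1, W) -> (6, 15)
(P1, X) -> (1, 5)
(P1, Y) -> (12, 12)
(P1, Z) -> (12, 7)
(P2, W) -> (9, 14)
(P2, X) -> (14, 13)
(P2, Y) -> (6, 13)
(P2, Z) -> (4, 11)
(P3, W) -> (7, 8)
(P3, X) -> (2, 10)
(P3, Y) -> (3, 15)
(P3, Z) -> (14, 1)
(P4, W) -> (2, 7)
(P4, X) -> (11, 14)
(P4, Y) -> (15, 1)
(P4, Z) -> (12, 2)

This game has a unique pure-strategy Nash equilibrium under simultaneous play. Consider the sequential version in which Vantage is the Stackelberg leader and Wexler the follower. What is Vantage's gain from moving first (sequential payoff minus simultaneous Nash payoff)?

Work backward from Wexler's decision.
- P1: Wexler compares 15, 5, 12, 7 and picks W; Vantage would get 6.
- P2: Wexler compares 14, 13, 13, 11 and picks W; Vantage would get 9.
- P3: Wexler compares 8, 10, 15, 1 and picks Y; Vantage would get 3.
- P4: Wexler compares 7, 14, 1, 2 and picks X; Vantage would get 11.
Vantage's induced payoffs are 6, 9, 3, 11, so Vantage commits to P4. Subgame-perfect outcome: (P4, X) with payoffs (11, 14).
Under simultaneous play:
Vantage's best replies: W→P2; X→P2; Y→P4; Z→P3.
Wexler's best replies: P1→W; P2→W; P3→Y; P4→X.
The unique mutual best reply is (P2, W), giving (9, 14).
Vantage's commitment gain: 11 − 9 = 2.

2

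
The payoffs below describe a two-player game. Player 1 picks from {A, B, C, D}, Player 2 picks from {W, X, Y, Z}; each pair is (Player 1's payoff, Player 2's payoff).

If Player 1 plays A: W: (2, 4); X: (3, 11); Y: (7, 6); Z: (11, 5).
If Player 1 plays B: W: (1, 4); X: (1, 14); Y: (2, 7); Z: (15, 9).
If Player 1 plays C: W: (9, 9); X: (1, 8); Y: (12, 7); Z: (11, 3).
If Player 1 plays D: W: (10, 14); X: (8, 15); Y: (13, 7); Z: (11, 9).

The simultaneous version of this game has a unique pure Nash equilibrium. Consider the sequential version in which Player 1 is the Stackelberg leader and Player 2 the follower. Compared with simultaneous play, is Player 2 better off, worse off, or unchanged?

Backward induction with Player 1 moving first.
- A: BR = X, leader payoff 3.
- B: BR = X, leader payoff 1.
- C: BR = W, leader payoff 9.
- D: BR = X, leader payoff 8.
Among 3, 1, 9, 8, the best is 9 at C. Subgame-perfect outcome: (C, W) with payoffs (9, 9).
For the simultaneous game, intersect best replies.
Player 1's best replies: W→D; X→D; Y→D; Z→B.
Player 2's best replies: A→X; B→X; C→W; D→X.
The unique mutual best reply is (D, X), giving (8, 15).
Player 2 earns 9 sequentially versus 15 at the Nash outcome: worse off.

worse off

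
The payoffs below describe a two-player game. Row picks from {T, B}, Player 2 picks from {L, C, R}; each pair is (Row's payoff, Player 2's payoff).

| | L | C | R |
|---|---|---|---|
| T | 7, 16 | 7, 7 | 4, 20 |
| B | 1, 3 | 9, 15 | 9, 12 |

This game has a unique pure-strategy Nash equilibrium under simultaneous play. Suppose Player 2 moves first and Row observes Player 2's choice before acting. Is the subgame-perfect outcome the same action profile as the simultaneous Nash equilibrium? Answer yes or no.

Work backward from Row's decision.
- L: BR = T, leader payoff 16.
- C: BR = B, leader payoff 15.
- R: BR = B, leader payoff 12.
Maximizing over 16, 15, 12, Player 2 chooses L. Subgame-perfect outcome: (T, L) with payoffs (7, 16).
For the simultaneous game, intersect best replies.
Row's best replies: L→T; C→B; R→B.
Player 2's best replies: T→R; B→C.
The unique mutual best reply is (B, C), giving (9, 15).
Sequential outcome (T, L) differs from the Nash profile (B, C).

no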